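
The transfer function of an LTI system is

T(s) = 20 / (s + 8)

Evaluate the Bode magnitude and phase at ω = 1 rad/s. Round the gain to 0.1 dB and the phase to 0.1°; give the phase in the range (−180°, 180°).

At s = jω = j1:
pole (s+8): 8 + j1 → |·| = √(8²+1²) = √65 ≈ 8.0623, ∠ = arctan(1/8) ≈ 7.13°
|T| = 20 / 8.0623 ≈ 2.4807
Gain = 20 log₁₀(2.4807) ≈ 7.89 dB
∠T = 0.00° − 7.13° = -7.13°

7.9 dB, -7.1°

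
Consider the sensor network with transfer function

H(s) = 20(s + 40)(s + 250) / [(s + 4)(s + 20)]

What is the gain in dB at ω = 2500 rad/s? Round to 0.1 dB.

At s = jω = j2500:
zero (s+40): 40 + j2500 → |·| = √(40²+2500²) = √6251600 ≈ 2500.3, ∠ = arctan(2500/40) ≈ 89.08°
zero (s+250): 250 + j2500 → |·| = √(250²+2500²) = √6312500 ≈ 2512.5, ∠ = arctan(2500/250) ≈ 84.29°
pole (s+4): 4 + j2500 → |·| = √(4²+2500²) = √6250016 ≈ 2500, ∠ = arctan(2500/4) ≈ 89.91°
pole (s+20): 20 + j2500 → |·| = √(20²+2500²) = √6250400 ≈ 2500.1, ∠ = arctan(2500/20) ≈ 89.54°
|H| = 20 · 6.282e+06 / 6.2502e+06 ≈ 20.102
Gain = 20 log₁₀(20.102) ≈ 26.06 dB

26.1 dB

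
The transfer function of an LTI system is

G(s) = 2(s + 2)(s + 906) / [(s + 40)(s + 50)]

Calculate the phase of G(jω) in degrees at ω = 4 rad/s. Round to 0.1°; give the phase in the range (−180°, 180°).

At s = jω = j4:
zero (s+2): 2 + j4 → |·| = √(2²+4²) = √20 ≈ 4.4721, ∠ = arctan(4/2) ≈ 63.43°
zero (s+906): 906 + j4 → |·| = √(906²+4²) = √820852 ≈ 906.01, ∠ = arctan(4/906) ≈ 0.25°
pole (s+40): 40 + j4 → |·| = √(40²+4²) = √1616 ≈ 40.2, ∠ = arctan(4/40) ≈ 5.71°
pole (s+50): 50 + j4 → |·| = √(50²+4²) = √2516 ≈ 50.16, ∠ = arctan(4/50) ≈ 4.57°
∠G = 63.68° − 10.28° = 53.40°

53.4°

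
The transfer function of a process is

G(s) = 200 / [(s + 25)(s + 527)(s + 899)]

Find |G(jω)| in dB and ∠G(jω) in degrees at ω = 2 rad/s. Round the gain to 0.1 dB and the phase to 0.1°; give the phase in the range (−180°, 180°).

-95.5 dB, -4.9°

At s = jω = j2:
pole (s+25): 25 + j2 → |·| = √(25²+2²) = √629 ≈ 25.08, ∠ = arctan(2/25) ≈ 4.57°
pole (s+527): 527 + j2 → |·| = √(527²+2²) = √277733 ≈ 527, ∠ = arctan(2/527) ≈ 0.22°
pole (s+899): 899 + j2 → |·| = √(899²+2²) = √808205 ≈ 899, ∠ = arctan(2/899) ≈ 0.13°
|G| = 200 / 1.1882e+07 ≈ 1.6832e-05
Gain = 20 log₁₀(1.6832e-05) ≈ -95.48 dB
∠G = 0.00° − 4.92° = -4.92°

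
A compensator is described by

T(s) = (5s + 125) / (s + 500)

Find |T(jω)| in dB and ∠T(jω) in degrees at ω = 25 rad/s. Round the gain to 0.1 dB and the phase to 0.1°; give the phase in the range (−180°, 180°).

-9.0 dB, 42.1°

Substitute s = j25:
Numerator: 5(j25) + 125 = 125 + j125
Denominator: (j25) + 500 = 500 + j25
|N| = √(125² + 125²) ≈ 176.78, ∠N ≈ 45.00°
|D| = √(500² + 25²) ≈ 500.62, ∠D ≈ 2.86°
|T| = 176.78 / 500.62 ≈ 0.35312
Gain = 20 log₁₀(0.35312) ≈ -9.04 dB
∠T = 45.00° − 2.86° = 42.14°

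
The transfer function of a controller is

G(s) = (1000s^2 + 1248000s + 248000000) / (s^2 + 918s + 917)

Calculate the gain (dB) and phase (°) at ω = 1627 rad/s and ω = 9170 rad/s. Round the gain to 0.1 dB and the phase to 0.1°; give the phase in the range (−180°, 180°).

ω = 1627: 60.3 dB, -10.8°; ω = 9170: 60.0 dB, -2.1°

Substitute s = j1627:
Numerator: 1000(j1627)^2 + 1248000(j1627) + 248000000 = -2399129000 + j2030496000
Denominator: (j1627)^2 + 918(j1627) + 917 = -2646212 + j1493586
|N| = √(2399129000² + 2030496000²) ≈ 3.143e+09, ∠N ≈ 139.76°
|D| = √(2646212² + 1493586²) ≈ 3.0386e+06, ∠D ≈ 150.56°
|G| = 3.143e+09 / 3.0386e+06 ≈ 1034.4
Gain = 20 log₁₀(1034.4) ≈ 60.29 dB
∠G = 139.76° − 150.56° = -10.80°

Substitute s = j9170:
Numerator: 1000(j9170)^2 + 1248000(j9170) + 248000000 = -83840900000 + j11444160000
Denominator: (j9170)^2 + 918(j9170) + 917 = -84087983 + j8418060
|N| = √(83840900000² + 11444160000²) ≈ 8.4618e+10, ∠N ≈ 172.23°
|D| = √(84087983² + 8418060²) ≈ 8.4508e+07, ∠D ≈ 174.28°
|G| = 8.4618e+10 / 8.4508e+07 ≈ 1001.3
Gain = 20 log₁₀(1001.3) ≈ 60.01 dB
∠G = 172.23° − 174.28° = -2.05°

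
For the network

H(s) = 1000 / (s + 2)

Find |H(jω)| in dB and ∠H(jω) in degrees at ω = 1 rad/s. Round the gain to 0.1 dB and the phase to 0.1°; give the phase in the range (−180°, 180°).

Substitute s = j1:
Numerator: 1000 = 1000 + j0
Denominator: (j1) + 2 = 2 + j1
|N| = √(1000² + 0²) ≈ 1000, ∠N ≈ 0.00°
|D| = √(2² + 1²) ≈ 2.2361, ∠D ≈ 26.57°
|H| = 1000 / 2.2361 ≈ 447.21
Gain = 20 log₁₀(447.21) ≈ 53.01 dB
∠H = 0.00° − 26.57° = -26.57°

53.0 dB, -26.6°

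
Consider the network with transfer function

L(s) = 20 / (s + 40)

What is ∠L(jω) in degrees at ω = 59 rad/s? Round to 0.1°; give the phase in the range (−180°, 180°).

At s = jω = j59:
pole (s+40): 40 + j59 → |·| = √(40²+59²) = √5081 ≈ 71.281, ∠ = arctan(59/40) ≈ 55.86°
∠L = 0.00° − 55.86° = -55.86°

-55.9°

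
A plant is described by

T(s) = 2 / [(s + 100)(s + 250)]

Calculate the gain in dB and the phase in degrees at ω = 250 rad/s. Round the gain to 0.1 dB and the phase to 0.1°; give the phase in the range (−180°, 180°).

-93.6 dB, -113.2°

At s = jω = j250:
pole (s+100): 100 + j250 → |·| = √(100²+250²) = √72500 ≈ 269.26, ∠ = arctan(250/100) ≈ 68.20°
pole (s+250): 250 + j250 → |·| = √(250²+250²) = √125000 ≈ 353.55, ∠ = arctan(250/250) ≈ 45.00°
|T| = 2 / 95197 ≈ 2.1009e-05
Gain = 20 log₁₀(2.1009e-05) ≈ -93.55 dB
∠T = 0.00° − 113.20° = -113.20°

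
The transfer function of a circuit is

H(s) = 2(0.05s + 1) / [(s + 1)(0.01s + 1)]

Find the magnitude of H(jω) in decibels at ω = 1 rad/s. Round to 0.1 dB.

At ω = 1 rad/s:
zero (1 + j1·0.05) = 1 + j0.05 → |·| ≈ 1.0012, ∠ ≈ 2.86°
pole (1 + j1·1) = 1 + j1 → |·| ≈ 1.4142, ∠ ≈ 45.00°
pole (1 + j1·0.01) = 1 + j0.01 → |·| ≈ 1, ∠ ≈ 0.57°
|H| = 2 · 1.0012 / (1.4142 · 1) ≈ 1.4159
Gain = 20 log₁₀(1.4159) ≈ 3.02 dB

3.0 dB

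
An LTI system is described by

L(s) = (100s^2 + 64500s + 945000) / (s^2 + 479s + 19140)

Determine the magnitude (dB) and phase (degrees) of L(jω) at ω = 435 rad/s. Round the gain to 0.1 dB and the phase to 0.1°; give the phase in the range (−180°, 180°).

Substitute s = j435:
Numerator: 100(j435)^2 + 64500(j435) + 945000 = -17977500 + j28057500
Denominator: (j435)^2 + 479(j435) + 19140 = -170085 + j208365
|N| = √(17977500² + 28057500²) ≈ 3.3323e+07, ∠N ≈ 122.65°
|D| = √(170085² + 208365²) ≈ 2.6897e+05, ∠D ≈ 129.22°
|L| = 3.3323e+07 / 2.6897e+05 ≈ 123.89
Gain = 20 log₁₀(123.89) ≈ 41.86 dB
∠L = 122.65° − 129.22° = -6.57°

41.9 dB, -6.6°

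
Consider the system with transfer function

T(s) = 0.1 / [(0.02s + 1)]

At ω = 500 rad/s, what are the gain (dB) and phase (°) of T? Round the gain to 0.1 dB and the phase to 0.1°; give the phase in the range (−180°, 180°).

-40.0 dB, -84.3°

At ω = 500 rad/s:
pole (1 + j500·0.02) = 1 + j10 → |·| ≈ 10.05, ∠ ≈ 84.29°
|T| = 0.1 · 1 / (10.05) ≈ 0.0099502
Gain = 20 log₁₀(0.0099502) ≈ -40.04 dB
∠T = (0°) − (84.29°) = -84.29°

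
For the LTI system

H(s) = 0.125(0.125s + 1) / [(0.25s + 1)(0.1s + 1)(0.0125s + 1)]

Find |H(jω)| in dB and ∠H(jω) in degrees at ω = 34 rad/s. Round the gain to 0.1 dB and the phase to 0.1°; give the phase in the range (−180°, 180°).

-35.6 dB, -103.2°

At ω = 34 rad/s:
zero (1 + j34·0.125) = 1 + j4.25 → |·| ≈ 4.3661, ∠ ≈ 76.76°
pole (1 + j34·0.25) = 1 + j8.5 → |·| ≈ 8.5586, ∠ ≈ 83.29°
pole (1 + j34·0.1) = 1 + j3.4 → |·| ≈ 3.544, ∠ ≈ 73.61°
pole (1 + j34·0.0125) = 1 + j0.425 → |·| ≈ 1.0866, ∠ ≈ 23.03°
|H| = 0.125 · 4.3661 / (8.5586 · 3.544 · 1.0866) ≈ 0.016559
Gain = 20 log₁₀(0.016559) ≈ -35.62 dB
∠H = (76.76°) − (83.29° + 73.61° + 23.03°) = -103.17°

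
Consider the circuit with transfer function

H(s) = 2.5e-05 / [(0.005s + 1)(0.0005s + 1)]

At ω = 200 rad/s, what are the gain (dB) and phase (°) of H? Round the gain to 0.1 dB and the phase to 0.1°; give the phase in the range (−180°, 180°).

At ω = 200 rad/s:
pole (1 + j200·0.005) = 1 + j1 → |·| ≈ 1.4142, ∠ ≈ 45.00°
pole (1 + j200·0.0005) = 1 + j0.1 → |·| ≈ 1.005, ∠ ≈ 5.71°
|H| = 2.5e-05 · 1 / (1.4142 · 1.005) ≈ 1.759e-05
Gain = 20 log₁₀(1.759e-05) ≈ -95.09 dB
∠H = (0°) − (45.00° + 5.71°) = -50.71°

-95.1 dB, -50.7°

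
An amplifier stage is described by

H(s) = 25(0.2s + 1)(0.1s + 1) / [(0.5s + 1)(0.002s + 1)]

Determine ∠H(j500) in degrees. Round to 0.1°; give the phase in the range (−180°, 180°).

At ω = 500 rad/s:
zero (1 + j500·0.2) = 1 + j100 → |·| ≈ 100, ∠ ≈ 89.43°
zero (1 + j500·0.1) = 1 + j50 → |·| ≈ 50.01, ∠ ≈ 88.85°
pole (1 + j500·0.5) = 1 + j250 → |·| ≈ 250, ∠ ≈ 89.77°
pole (1 + j500·0.002) = 1 + j1 → |·| ≈ 1.4142, ∠ ≈ 45.00°
∠H = (89.43° + 88.85°) − (89.77° + 45.00°) = 43.51°

43.5°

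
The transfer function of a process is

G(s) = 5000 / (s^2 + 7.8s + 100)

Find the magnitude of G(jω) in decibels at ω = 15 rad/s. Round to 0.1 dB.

At s = jω = j15:
quadratic: (j15)² + 7.8·j15 + 100 = -125 + j117 → |·| ≈ 171.21, ∠ ≈ 136.89°
|G| = 5000 / 171.21 ≈ 29.204
Gain = 20 log₁₀(29.204) ≈ 29.31 dB

29.3 dB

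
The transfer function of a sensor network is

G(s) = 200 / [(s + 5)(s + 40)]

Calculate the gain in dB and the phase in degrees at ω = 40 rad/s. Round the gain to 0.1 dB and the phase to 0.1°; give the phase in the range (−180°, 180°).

At s = jω = j40:
pole (s+5): 5 + j40 → |·| = √(5²+40²) = √1625 ≈ 40.311, ∠ = arctan(40/5) ≈ 82.87°
pole (s+40): 40 + j40 → |·| = √(40²+40²) = √3200 ≈ 56.569, ∠ = arctan(40/40) ≈ 45.00°
|G| = 200 / 2280.4 ≈ 0.087704
Gain = 20 log₁₀(0.087704) ≈ -21.14 dB
∠G = 0.00° − 127.87° = -127.87°

-21.1 dB, -127.9°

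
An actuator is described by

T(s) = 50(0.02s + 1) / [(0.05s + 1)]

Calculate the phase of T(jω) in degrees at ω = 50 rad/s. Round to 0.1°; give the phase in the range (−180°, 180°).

At ω = 50 rad/s:
zero (1 + j50·0.02) = 1 + j1 → |·| ≈ 1.4142, ∠ ≈ 45.00°
pole (1 + j50·0.05) = 1 + j2.5 → |·| ≈ 2.6926, ∠ ≈ 68.20°
∠T = (45.00°) − (68.20°) = -23.20°

-23.2°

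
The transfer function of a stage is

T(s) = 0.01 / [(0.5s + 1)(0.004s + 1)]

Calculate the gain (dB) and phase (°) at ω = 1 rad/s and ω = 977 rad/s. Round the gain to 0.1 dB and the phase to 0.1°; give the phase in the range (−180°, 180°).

At ω = 1 rad/s:
pole (1 + j1·0.5) = 1 + j0.5 → |·| ≈ 1.118, ∠ ≈ 26.57°
pole (1 + j1·0.004) = 1 + j0.004 → |·| ≈ 1, ∠ ≈ 0.23°
|T| = 0.01 · 1 / (1.118 · 1) ≈ 0.0089445
Gain = 20 log₁₀(0.0089445) ≈ -40.97 dB
∠T = (0°) − (26.57° + 0.23°) = -26.80°

At ω = 977 rad/s:
pole (1 + j977·0.5) = 1 + j488.5 → |·| ≈ 488.5, ∠ ≈ 89.88°
pole (1 + j977·0.004) = 1 + j3.908 → |·| ≈ 4.0339, ∠ ≈ 75.65°
|T| = 0.01 · 1 / (488.5 · 4.0339) ≈ 5.0747e-06
Gain = 20 log₁₀(5.0747e-06) ≈ -105.89 dB
∠T = (0°) − (89.88° + 75.65°) = -165.53°

ω = 1: -41.0 dB, -26.8°; ω = 977: -105.9 dB, -165.5°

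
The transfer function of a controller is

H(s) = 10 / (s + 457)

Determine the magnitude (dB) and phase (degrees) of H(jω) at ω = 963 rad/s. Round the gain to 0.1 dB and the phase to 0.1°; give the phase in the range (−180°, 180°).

-40.6 dB, -64.6°

Substitute s = j963:
Numerator: 10 = 10 + j0
Denominator: (j963) + 457 = 457 + j963
|N| = √(10² + 0²) ≈ 10, ∠N ≈ 0.00°
|D| = √(457² + 963²) ≈ 1065.9, ∠D ≈ 64.61°
|H| = 10 / 1065.9 ≈ 0.0093817
Gain = 20 log₁₀(0.0093817) ≈ -40.55 dB
∠H = 0.00° − 64.61° = -64.61°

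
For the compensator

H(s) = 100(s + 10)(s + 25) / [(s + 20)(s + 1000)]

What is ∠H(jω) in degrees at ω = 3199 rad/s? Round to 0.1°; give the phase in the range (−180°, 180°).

At s = jω = j3199:
zero (s+10): 10 + j3199 → |·| = √(10²+3199²) = √10233701 ≈ 3199, ∠ = arctan(3199/10) ≈ 89.82°
zero (s+25): 25 + j3199 → |·| = √(25²+3199²) = √10234226 ≈ 3199.1, ∠ = arctan(3199/25) ≈ 89.55°
pole (s+20): 20 + j3199 → |·| = √(20²+3199²) = √10234001 ≈ 3199.1, ∠ = arctan(3199/20) ≈ 89.64°
pole (s+1000): 1000 + j3199 → |·| = √(1000²+3199²) = √11233601 ≈ 3351.7, ∠ = arctan(3199/1000) ≈ 72.64°
∠H = 179.37° − 162.28° = 17.09°

17.1°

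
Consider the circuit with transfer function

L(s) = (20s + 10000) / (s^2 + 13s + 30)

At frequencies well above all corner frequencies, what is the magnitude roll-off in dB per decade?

Each pole contributes −20 dB/decade at high frequency; each zero contributes +20 dB/decade.
Net: 1 zero(s) − 2 pole(s) → -20 dB/decade.

-20 dB/decade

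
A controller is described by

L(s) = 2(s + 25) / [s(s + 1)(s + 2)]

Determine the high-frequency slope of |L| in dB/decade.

Each pole contributes −20 dB/decade at high frequency; each zero contributes +20 dB/decade.
Net: 1 zero(s) − 3 pole(s) → -40 dB/decade.

-40 dB/decade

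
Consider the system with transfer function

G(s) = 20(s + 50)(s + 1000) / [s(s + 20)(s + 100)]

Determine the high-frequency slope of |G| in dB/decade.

Each pole contributes −20 dB/decade at high frequency; each zero contributes +20 dB/decade.
Net: 2 zero(s) − 3 pole(s) → -20 dB/decade.

-20 dB/decade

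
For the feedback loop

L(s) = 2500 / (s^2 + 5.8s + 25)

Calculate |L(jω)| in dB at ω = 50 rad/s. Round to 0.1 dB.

At s = jω = j50:
quadratic: (j50)² + 5.8·j50 + 25 = -2475 + j290 → |·| ≈ 2491.9, ∠ ≈ 173.32°
|L| = 2500 / 2491.9 ≈ 1.0033
Gain = 20 log₁₀(1.0033) ≈ 0.03 dB

0.0 dB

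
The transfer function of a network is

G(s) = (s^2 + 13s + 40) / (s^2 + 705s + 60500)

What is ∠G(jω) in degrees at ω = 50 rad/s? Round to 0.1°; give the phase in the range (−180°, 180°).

133.9°

Substitute s = j50:
Numerator: (j50)^2 + 13(j50) + 40 = -2460 + j650
Denominator: (j50)^2 + 705(j50) + 60500 = 58000 + j35250
|N| = √(2460² + 650²) ≈ 2544.4, ∠N ≈ 165.20°
|D| = √(58000² + 35250²) ≈ 67872, ∠D ≈ 31.29°
∠G = 165.20° − 31.29° = 133.91°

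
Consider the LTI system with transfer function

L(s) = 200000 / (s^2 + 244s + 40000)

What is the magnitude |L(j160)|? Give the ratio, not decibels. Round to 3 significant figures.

At s = jω = j160:
quadratic: (j160)² + 244·j160 + 40000 = 14400 + j39040 → |·| ≈ 41611, ∠ ≈ 69.75°
|L| = 200000 / 41611 ≈ 4.8064

4.81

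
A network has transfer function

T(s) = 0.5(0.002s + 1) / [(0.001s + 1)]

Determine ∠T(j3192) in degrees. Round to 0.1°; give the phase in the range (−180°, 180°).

8.5°

At ω = 3192 rad/s:
zero (1 + j3192·0.002) = 1 + j6.384 → |·| ≈ 6.4618, ∠ ≈ 81.10°
pole (1 + j3192·0.001) = 1 + j3.192 → |·| ≈ 3.345, ∠ ≈ 72.61°
∠T = (81.10°) − (72.61°) = 8.49°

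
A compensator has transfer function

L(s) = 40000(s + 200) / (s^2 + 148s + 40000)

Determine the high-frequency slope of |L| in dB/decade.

-20 dB/decade

Each pole contributes −20 dB/decade at high frequency; each zero contributes +20 dB/decade.
Net: 1 zero(s) − 2 pole(s) → -20 dB/decade.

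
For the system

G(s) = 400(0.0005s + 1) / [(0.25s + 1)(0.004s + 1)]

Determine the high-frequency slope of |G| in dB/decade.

-20 dB/decade

Each pole contributes −20 dB/decade at high frequency; each zero contributes +20 dB/decade.
Net: 1 zero(s) − 2 pole(s) → -20 dB/decade.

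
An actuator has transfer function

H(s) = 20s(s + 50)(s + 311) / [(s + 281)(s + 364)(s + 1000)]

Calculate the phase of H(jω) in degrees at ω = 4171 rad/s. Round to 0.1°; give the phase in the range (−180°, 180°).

At s = jω = j4171:
zero (s+50): 50 + j4171 → |·| = √(50²+4171²) = √17399741 ≈ 4171.3, ∠ = arctan(4171/50) ≈ 89.31°
zero (s+311): 311 + j4171 → |·| = √(311²+4171²) = √17493962 ≈ 4182.6, ∠ = arctan(4171/311) ≈ 85.74°
zero at origin: s = j4171 → |·| = 4171, ∠ = 90.00°
pole (s+281): 281 + j4171 → |·| = √(281²+4171²) = √17476202 ≈ 4180.5, ∠ = arctan(4171/281) ≈ 86.15°
pole (s+364): 364 + j4171 → |·| = √(364²+4171²) = √17529737 ≈ 4186.9, ∠ = arctan(4171/364) ≈ 85.01°
pole (s+1000): 1000 + j4171 → |·| = √(1000²+4171²) = √18397241 ≈ 4289.2, ∠ = arctan(4171/1000) ≈ 76.52°
∠H = 265.05° − 247.68° = 17.37°

17.4°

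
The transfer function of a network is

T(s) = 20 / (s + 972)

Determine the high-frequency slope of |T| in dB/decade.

Each pole contributes −20 dB/decade at high frequency; each zero contributes +20 dB/decade.
Net: 0 zero(s) − 1 pole(s) → -20 dB/decade.

-20 dB/decade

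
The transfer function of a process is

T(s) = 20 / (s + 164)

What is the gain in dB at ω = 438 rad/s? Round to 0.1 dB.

-27.4 dB

At s = jω = j438:
pole (s+164): 164 + j438 → |·| = √(164²+438²) = √218740 ≈ 467.7, ∠ = arctan(438/164) ≈ 69.47°
|T| = 20 / 467.7 ≈ 0.042762
Gain = 20 log₁₀(0.042762) ≈ -27.38 dB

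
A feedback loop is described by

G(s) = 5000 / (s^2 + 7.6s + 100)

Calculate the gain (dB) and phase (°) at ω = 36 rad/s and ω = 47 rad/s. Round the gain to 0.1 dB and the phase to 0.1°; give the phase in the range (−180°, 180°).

At s = jω = j36:
quadratic: (j36)² + 7.6·j36 + 100 = -1196 + j273.6 → |·| ≈ 1226.9, ∠ ≈ 167.11°
|G| = 5000 / 1226.9 ≈ 4.0753
Gain = 20 log₁₀(4.0753) ≈ 12.20 dB
∠G = 0.00° − 167.11° = -167.11°

At s = jω = j47:
quadratic: (j47)² + 7.6·j47 + 100 = -2109 + j357.2 → |·| ≈ 2139, ∠ ≈ 170.39°
|G| = 5000 / 2139 ≈ 2.3375
Gain = 20 log₁₀(2.3375) ≈ 7.38 dB
∠G = 0.00° − 170.39° = -170.39°

ω = 36: 12.2 dB, -167.1°; ω = 47: 7.4 dB, -170.4°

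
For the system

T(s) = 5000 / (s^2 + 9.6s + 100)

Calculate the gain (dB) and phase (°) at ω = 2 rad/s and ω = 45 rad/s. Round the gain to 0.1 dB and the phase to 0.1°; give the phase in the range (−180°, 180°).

ω = 2: 34.2 dB, -11.3°; ω = 45: 8.1 dB, -167.4°

At s = jω = j2:
quadratic: (j2)² + 9.6·j2 + 100 = 96 + j19.2 → |·| ≈ 97.901, ∠ ≈ 11.31°
|T| = 5000 / 97.901 ≈ 51.072
Gain = 20 log₁₀(51.072) ≈ 34.16 dB
∠T = 0.00° − 11.31° = -11.31°

At s = jω = j45:
quadratic: (j45)² + 9.6·j45 + 100 = -1925 + j432 → |·| ≈ 1972.9, ∠ ≈ 167.35°
|T| = 5000 / 1972.9 ≈ 2.5343
Gain = 20 log₁₀(2.5343) ≈ 8.08 dB
∠T = 0.00° − 167.35° = -167.35°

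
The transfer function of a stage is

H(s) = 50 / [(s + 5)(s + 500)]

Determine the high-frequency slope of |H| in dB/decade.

Each pole contributes −20 dB/decade at high frequency; each zero contributes +20 dB/decade.
Net: 0 zero(s) − 2 pole(s) → -40 dB/decade.

-40 dB/decade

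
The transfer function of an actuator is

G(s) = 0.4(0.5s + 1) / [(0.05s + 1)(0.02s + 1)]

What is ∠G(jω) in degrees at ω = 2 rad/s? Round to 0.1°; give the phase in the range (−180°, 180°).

At ω = 2 rad/s:
zero (1 + j2·0.5) = 1 + j1 → |·| ≈ 1.4142, ∠ ≈ 45.00°
pole (1 + j2·0.05) = 1 + j0.1 → |·| ≈ 1.005, ∠ ≈ 5.71°
pole (1 + j2·0.02) = 1 + j0.04 → |·| ≈ 1.0008, ∠ ≈ 2.29°
∠G = (45.00°) − (5.71° + 2.29°) = 37.00°

37.0°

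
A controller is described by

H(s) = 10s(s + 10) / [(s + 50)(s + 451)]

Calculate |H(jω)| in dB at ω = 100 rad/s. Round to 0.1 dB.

5.8 dB

At s = jω = j100:
zero (s+10): 10 + j100 → |·| = √(10²+100²) = √10100 ≈ 100.5, ∠ = arctan(100/10) ≈ 84.29°
zero at origin: s = j100 → |·| = 100, ∠ = 90.00°
pole (s+50): 50 + j100 → |·| = √(50²+100²) = √12500 ≈ 111.8, ∠ = arctan(100/50) ≈ 63.43°
pole (s+451): 451 + j100 → |·| = √(451²+100²) = √213401 ≈ 461.95, ∠ = arctan(100/451) ≈ 12.50°
|H| = 10 · 10050 / 51646 ≈ 1.9459
Gain = 20 log₁₀(1.9459) ≈ 5.78 dB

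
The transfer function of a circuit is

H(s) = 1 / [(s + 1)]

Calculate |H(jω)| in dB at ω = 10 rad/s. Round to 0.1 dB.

-20.0 dB

At ω = 10 rad/s:
pole (1 + j10·1) = 1 + j10 → |·| ≈ 10.05, ∠ ≈ 84.29°
|H| = 1 · 1 / (10.05) ≈ 0.099502
Gain = 20 log₁₀(0.099502) ≈ -20.04 dB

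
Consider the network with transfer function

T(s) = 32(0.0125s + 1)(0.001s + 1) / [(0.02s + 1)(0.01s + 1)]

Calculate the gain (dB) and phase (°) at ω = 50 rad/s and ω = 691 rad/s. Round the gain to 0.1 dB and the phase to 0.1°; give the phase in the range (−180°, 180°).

ω = 50: 27.6 dB, -36.7°; ω = 691: 10.9 dB, -49.6°

At ω = 50 rad/s:
zero (1 + j50·0.0125) = 1 + j0.625 → |·| ≈ 1.1792, ∠ ≈ 32.01°
zero (1 + j50·0.001) = 1 + j0.05 → |·| ≈ 1.0012, ∠ ≈ 2.86°
pole (1 + j50·0.02) = 1 + j1 → |·| ≈ 1.4142, ∠ ≈ 45.00°
pole (1 + j50·0.01) = 1 + j0.5 → |·| ≈ 1.118, ∠ ≈ 26.57°
|T| = 32 · 1.1792 · 1.0012 / (1.4142 · 1.118) ≈ 23.895
Gain = 20 log₁₀(23.895) ≈ 27.57 dB
∠T = (32.01° + 2.86°) − (45.00° + 26.57°) = -36.70°

At ω = 691 rad/s:
zero (1 + j691·0.0125) = 1 + j8.6375 → |·| ≈ 8.6952, ∠ ≈ 83.40°
zero (1 + j691·0.001) = 1 + j0.691 → |·| ≈ 1.2155, ∠ ≈ 34.64°
pole (1 + j691·0.02) = 1 + j13.82 → |·| ≈ 13.856, ∠ ≈ 85.86°
pole (1 + j691·0.01) = 1 + j6.91 → |·| ≈ 6.982, ∠ ≈ 81.77°
|T| = 32 · 8.6952 · 1.2155 / (13.856 · 6.982) ≈ 3.496
Gain = 20 log₁₀(3.496) ≈ 10.87 dB
∠T = (83.40° + 34.64°) − (85.86° + 81.77°) = -49.59°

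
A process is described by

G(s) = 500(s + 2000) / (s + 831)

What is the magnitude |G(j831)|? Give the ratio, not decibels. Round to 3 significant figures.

921

At s = jω = j831:
zero (s+2000): 2000 + j831 → |·| = √(2000²+831²) = √4690561 ≈ 2165.8, ∠ = arctan(831/2000) ≈ 22.56°
pole (s+831): 831 + j831 → |·| = √(831²+831²) = √1381122 ≈ 1175.2, ∠ = arctan(831/831) ≈ 45.00°
|G| = 500 · 2165.8 / 1175.2 ≈ 921.46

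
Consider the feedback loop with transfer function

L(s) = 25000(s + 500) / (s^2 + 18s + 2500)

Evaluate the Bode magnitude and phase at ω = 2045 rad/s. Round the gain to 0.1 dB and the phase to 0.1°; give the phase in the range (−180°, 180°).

At s = jω = j2045:
zero (s+500): 500 + j2045 → |·| = √(500²+2045²) = √4432025 ≈ 2105.2, ∠ = arctan(2045/500) ≈ 76.26°
quadratic: (j2045)² + 18·j2045 + 2500 = -4179525 + j36810 → |·| ≈ 4.1797e+06, ∠ ≈ 179.50°
|L| = 25000 · 2105.2 / 4.1797e+06 ≈ 12.592
Gain = 20 log₁₀(12.592) ≈ 22.00 dB
∠L = 76.26° − 179.50° = -103.24°

22.0 dB, -103.2°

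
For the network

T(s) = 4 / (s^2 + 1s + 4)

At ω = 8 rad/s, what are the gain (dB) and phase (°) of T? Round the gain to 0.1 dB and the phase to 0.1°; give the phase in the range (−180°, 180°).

-23.6 dB, -172.4°

At s = jω = j8:
quadratic: (j8)² + 1·j8 + 4 = -60 + j8 → |·| ≈ 60.531, ∠ ≈ 172.41°
|T| = 4 / 60.531 ≈ 0.066082
Gain = 20 log₁₀(0.066082) ≈ -23.60 dB
∠T = 0.00° − 172.41° = -172.41°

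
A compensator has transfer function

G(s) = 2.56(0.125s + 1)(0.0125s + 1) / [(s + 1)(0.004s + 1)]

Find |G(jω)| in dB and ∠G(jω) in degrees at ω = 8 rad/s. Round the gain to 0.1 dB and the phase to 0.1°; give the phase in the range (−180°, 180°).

At ω = 8 rad/s:
zero (1 + j8·0.125) = 1 + j1 → |·| ≈ 1.4142, ∠ ≈ 45.00°
zero (1 + j8·0.0125) = 1 + j0.1 → |·| ≈ 1.005, ∠ ≈ 5.71°
pole (1 + j8·1) = 1 + j8 → |·| ≈ 8.0623, ∠ ≈ 82.87°
pole (1 + j8·0.004) = 1 + j0.032 → |·| ≈ 1.0005, ∠ ≈ 1.83°
|G| = 2.56 · 1.4142 · 1.005 / (8.0623 · 1.0005) ≈ 0.45107
Gain = 20 log₁₀(0.45107) ≈ -6.92 dB
∠G = (45.00° + 5.71°) − (82.87° + 1.83°) = -33.99°

-6.9 dB, -34.0°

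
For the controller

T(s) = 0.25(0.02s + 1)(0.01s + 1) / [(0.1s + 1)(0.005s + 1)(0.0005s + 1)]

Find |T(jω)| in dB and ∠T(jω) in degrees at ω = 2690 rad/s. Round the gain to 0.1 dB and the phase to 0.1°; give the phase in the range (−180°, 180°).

At ω = 2690 rad/s:
zero (1 + j2690·0.02) = 1 + j53.8 → |·| ≈ 53.809, ∠ ≈ 88.94°
zero (1 + j2690·0.01) = 1 + j26.9 → |·| ≈ 26.919, ∠ ≈ 87.87°
pole (1 + j2690·0.1) = 1 + j269 → |·| ≈ 269, ∠ ≈ 89.79°
pole (1 + j2690·0.005) = 1 + j13.45 → |·| ≈ 13.487, ∠ ≈ 85.75°
pole (1 + j2690·0.0005) = 1 + j1.345 → |·| ≈ 1.676, ∠ ≈ 53.37°
|T| = 0.25 · 53.809 · 26.919 / (269 · 13.487 · 1.676) ≈ 0.059554
Gain = 20 log₁₀(0.059554) ≈ -24.50 dB
∠T = (88.94° + 87.87°) − (89.79° + 85.75° + 53.37°) = -52.10°

-24.5 dB, -52.1°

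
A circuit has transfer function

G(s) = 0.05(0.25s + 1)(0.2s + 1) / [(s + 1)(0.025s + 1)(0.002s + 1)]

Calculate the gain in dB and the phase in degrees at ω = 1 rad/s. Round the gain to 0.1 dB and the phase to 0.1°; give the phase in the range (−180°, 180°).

-28.6 dB, -21.2°

At ω = 1 rad/s:
zero (1 + j1·0.25) = 1 + j0.25 → |·| ≈ 1.0308, ∠ ≈ 14.04°
zero (1 + j1·0.2) = 1 + j0.2 → |·| ≈ 1.0198, ∠ ≈ 11.31°
pole (1 + j1·1) = 1 + j1 → |·| ≈ 1.4142, ∠ ≈ 45.00°
pole (1 + j1·0.025) = 1 + j0.025 → |·| ≈ 1.0003, ∠ ≈ 1.43°
pole (1 + j1·0.002) = 1 + j0.002 → |·| ≈ 1, ∠ ≈ 0.11°
|G| = 0.05 · 1.0308 · 1.0198 / (1.4142 · 1.0003 · 1) ≈ 0.037155
Gain = 20 log₁₀(0.037155) ≈ -28.60 dB
∠G = (14.04° + 11.31°) − (45.00° + 1.43° + 0.11°) = -21.19°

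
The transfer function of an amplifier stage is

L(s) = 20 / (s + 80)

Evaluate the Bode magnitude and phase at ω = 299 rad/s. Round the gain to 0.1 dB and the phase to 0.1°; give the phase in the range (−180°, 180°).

Substitute s = j299:
Numerator: 20 = 20 + j0
Denominator: (j299) + 80 = 80 + j299
|N| = √(20² + 0²) ≈ 20, ∠N ≈ 0.00°
|D| = √(80² + 299²) ≈ 309.52, ∠D ≈ 75.02°
|L| = 20 / 309.52 ≈ 0.064616
Gain = 20 log₁₀(0.064616) ≈ -23.79 dB
∠L = 0.00° − 75.02° = -75.02°

-23.8 dB, -75.0°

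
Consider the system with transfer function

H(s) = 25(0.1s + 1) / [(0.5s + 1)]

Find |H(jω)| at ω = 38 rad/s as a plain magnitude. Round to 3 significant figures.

At ω = 38 rad/s:
zero (1 + j38·0.1) = 1 + j3.8 → |·| ≈ 3.9294, ∠ ≈ 75.26°
pole (1 + j38·0.5) = 1 + j19 → |·| ≈ 19.026, ∠ ≈ 86.99°
|H| = 25 · 3.9294 / (19.026) ≈ 5.1632

5.16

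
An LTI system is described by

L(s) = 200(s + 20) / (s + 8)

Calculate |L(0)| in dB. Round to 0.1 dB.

L(0) = 200·20 / (8) = 500
20 log₁₀(500) ≈ 53.98 dB

54.0 dB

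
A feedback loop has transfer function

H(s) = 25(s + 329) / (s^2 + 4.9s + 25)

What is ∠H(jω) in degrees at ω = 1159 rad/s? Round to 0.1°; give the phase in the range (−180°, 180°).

At s = jω = j1159:
zero (s+329): 329 + j1159 → |·| = √(329²+1159²) = √1451522 ≈ 1204.8, ∠ = arctan(1159/329) ≈ 74.15°
quadratic: (j1159)² + 4.9·j1159 + 25 = -1343256 + j5679.1 → |·| ≈ 1.3433e+06, ∠ ≈ 179.76°
∠H = 74.15° − 179.76° = -105.61°

-105.6°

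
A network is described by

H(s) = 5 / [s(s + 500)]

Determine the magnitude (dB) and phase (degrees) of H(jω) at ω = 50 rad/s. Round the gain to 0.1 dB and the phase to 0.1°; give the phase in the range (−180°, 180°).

-74.0 dB, -95.7°

At s = jω = j50:
pole (s+500): 500 + j50 → |·| = √(500²+50²) = √252500 ≈ 502.49, ∠ = arctan(50/500) ≈ 5.71°
pole at origin: |s| = 50, ∠ = 90.00° (in denominator)
|H| = 5 / 25124 ≈ 0.00019901
Gain = 20 log₁₀(0.00019901) ≈ -74.02 dB
∠H = 0.00° − 95.71° = -95.71°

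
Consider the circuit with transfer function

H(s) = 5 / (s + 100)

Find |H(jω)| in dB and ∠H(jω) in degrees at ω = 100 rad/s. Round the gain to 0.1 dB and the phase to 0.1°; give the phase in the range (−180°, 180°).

Substitute s = j100:
Numerator: 5 = 5 + j0
Denominator: (j100) + 100 = 100 + j100
|N| = √(5² + 0²) ≈ 5, ∠N ≈ 0.00°
|D| = √(100² + 100²) ≈ 141.42, ∠D ≈ 45.00°
|H| = 5 / 141.42 ≈ 0.035356
Gain = 20 log₁₀(0.035356) ≈ -29.03 dB
∠H = 0.00° − 45.00° = -45.00°

-29.0 dB, -45.0°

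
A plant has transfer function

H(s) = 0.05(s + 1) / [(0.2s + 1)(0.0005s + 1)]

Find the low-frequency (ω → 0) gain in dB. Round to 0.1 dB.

H(0) = 0.05 · 1 / 1 = 0.05
20 log₁₀(0.05) ≈ -26.02 dB

-26.0 dB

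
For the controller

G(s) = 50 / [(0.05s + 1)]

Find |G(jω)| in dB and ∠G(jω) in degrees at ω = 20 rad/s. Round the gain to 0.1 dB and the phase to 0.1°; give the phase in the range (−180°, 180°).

At ω = 20 rad/s:
pole (1 + j20·0.05) = 1 + j1 → |·| ≈ 1.4142, ∠ ≈ 45.00°
|G| = 50 · 1 / (1.4142) ≈ 35.356
Gain = 20 log₁₀(35.356) ≈ 30.97 dB
∠G = (0°) − (45.00°) = -45.00°

31.0 dB, -45.0°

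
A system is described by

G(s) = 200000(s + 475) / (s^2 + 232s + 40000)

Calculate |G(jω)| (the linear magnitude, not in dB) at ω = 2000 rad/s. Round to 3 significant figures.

At s = jω = j2000:
zero (s+475): 475 + j2000 → |·| = √(475²+2000²) = √4225625 ≈ 2055.6, ∠ = arctan(2000/475) ≈ 76.64°
quadratic: (j2000)² + 232·j2000 + 40000 = -3960000 + j464000 → |·| ≈ 3.9871e+06, ∠ ≈ 173.32°
|G| = 200000 · 2055.6 / 3.9871e+06 ≈ 103.11

103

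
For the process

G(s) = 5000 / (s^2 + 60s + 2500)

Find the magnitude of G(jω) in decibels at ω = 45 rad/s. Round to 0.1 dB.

At s = jω = j45:
quadratic: (j45)² + 60·j45 + 2500 = 475 + j2700 → |·| ≈ 2741.5, ∠ ≈ 80.02°
|G| = 5000 / 2741.5 ≈ 1.8238
Gain = 20 log₁₀(1.8238) ≈ 5.22 dB

5.2 dB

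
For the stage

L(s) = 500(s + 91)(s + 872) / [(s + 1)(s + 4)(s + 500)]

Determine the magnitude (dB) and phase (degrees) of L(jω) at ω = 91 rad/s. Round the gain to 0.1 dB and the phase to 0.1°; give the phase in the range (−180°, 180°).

At s = jω = j91:
zero (s+91): 91 + j91 → |·| = √(91²+91²) = √16562 ≈ 128.69, ∠ = arctan(91/91) ≈ 45.00°
zero (s+872): 872 + j91 → |·| = √(872²+91²) = √768665 ≈ 876.74, ∠ = arctan(91/872) ≈ 5.96°
pole (s+1): 1 + j91 → |·| = √(1²+91²) = √8282 ≈ 91.005, ∠ = arctan(91/1) ≈ 89.37°
pole (s+4): 4 + j91 → |·| = √(4²+91²) = √8297 ≈ 91.088, ∠ = arctan(91/4) ≈ 87.48°
pole (s+500): 500 + j91 → |·| = √(500²+91²) = √258281 ≈ 508.21, ∠ = arctan(91/500) ≈ 10.31°
|L| = 500 · 1.1283e+05 / 4.2128e+06 ≈ 13.391
Gain = 20 log₁₀(13.391) ≈ 22.54 dB
∠L = 50.96° − 187.16° = -136.20°

22.5 dB, -136.2°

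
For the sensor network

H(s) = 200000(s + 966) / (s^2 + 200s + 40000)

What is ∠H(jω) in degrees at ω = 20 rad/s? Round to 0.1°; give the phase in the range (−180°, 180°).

-4.6°

At s = jω = j20:
zero (s+966): 966 + j20 → |·| = √(966²+20²) = √933556 ≈ 966.21, ∠ = arctan(20/966) ≈ 1.19°
quadratic: (j20)² + 200·j20 + 40000 = 39600 + j4000 → |·| ≈ 39802, ∠ ≈ 5.77°
∠H = 1.19° − 5.77° = -4.58°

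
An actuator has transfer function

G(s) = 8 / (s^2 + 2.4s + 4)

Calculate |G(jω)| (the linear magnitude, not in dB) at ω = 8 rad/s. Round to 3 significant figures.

At s = jω = j8:
quadratic: (j8)² + 2.4·j8 + 4 = -60 + j19.2 → |·| ≈ 62.997, ∠ ≈ 162.26°
|G| = 8 / 62.997 ≈ 0.12699

0.127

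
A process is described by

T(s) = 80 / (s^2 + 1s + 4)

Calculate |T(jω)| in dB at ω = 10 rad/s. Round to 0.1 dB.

At s = jω = j10:
quadratic: (j10)² + 1·j10 + 4 = -96 + j10 → |·| ≈ 96.519, ∠ ≈ 174.05°
|T| = 80 / 96.519 ≈ 0.82885
Gain = 20 log₁₀(0.82885) ≈ -1.63 dB

-1.6 dB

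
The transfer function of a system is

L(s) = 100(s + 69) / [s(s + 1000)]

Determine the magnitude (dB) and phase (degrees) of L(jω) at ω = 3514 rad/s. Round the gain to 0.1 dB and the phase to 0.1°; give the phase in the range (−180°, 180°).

-31.3 dB, -75.2°

At s = jω = j3514:
zero (s+69): 69 + j3514 → |·| = √(69²+3514²) = √12352957 ≈ 3514.7, ∠ = arctan(3514/69) ≈ 88.88°
pole (s+1000): 1000 + j3514 → |·| = √(1000²+3514²) = √13348196 ≈ 3653.5, ∠ = arctan(3514/1000) ≈ 74.11°
pole at origin: |s| = 3514, ∠ = 90.00° (in denominator)
|L| = 100 · 3514.7 / 1.2838e+07 ≈ 0.027377
Gain = 20 log₁₀(0.027377) ≈ -31.25 dB
∠L = 88.88° − 164.11° = -75.23°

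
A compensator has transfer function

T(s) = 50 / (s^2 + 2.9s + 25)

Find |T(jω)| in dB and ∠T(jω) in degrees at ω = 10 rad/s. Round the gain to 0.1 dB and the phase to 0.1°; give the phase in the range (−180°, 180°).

-4.1 dB, -158.9°

At s = jω = j10:
quadratic: (j10)² + 2.9·j10 + 25 = -75 + j29 → |·| ≈ 80.411, ∠ ≈ 158.86°
|T| = 50 / 80.411 ≈ 0.62181
Gain = 20 log₁₀(0.62181) ≈ -4.13 dB
∠T = 0.00° − 158.86° = -158.86°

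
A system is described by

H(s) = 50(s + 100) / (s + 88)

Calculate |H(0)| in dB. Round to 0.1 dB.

H(0) = 50·100 / (88) ≈ 56.818
20 log₁₀(56.818) ≈ 35.09 dB

35.1 dB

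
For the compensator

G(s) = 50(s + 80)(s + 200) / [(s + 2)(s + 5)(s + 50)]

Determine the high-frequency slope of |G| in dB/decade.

Each pole contributes −20 dB/decade at high frequency; each zero contributes +20 dB/decade.
Net: 2 zero(s) − 3 pole(s) → -20 dB/decade.

-20 dB/decade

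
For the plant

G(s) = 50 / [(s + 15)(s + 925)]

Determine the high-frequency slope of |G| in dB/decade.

Each pole contributes −20 dB/decade at high frequency; each zero contributes +20 dB/decade.
Net: 0 zero(s) − 2 pole(s) → -40 dB/decade.

-40 dB/decade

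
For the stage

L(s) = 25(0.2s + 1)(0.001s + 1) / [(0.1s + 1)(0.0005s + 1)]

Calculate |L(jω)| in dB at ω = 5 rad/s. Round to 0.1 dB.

30.0 dB

At ω = 5 rad/s:
zero (1 + j5·0.2) = 1 + j1 → |·| ≈ 1.4142, ∠ ≈ 45.00°
zero (1 + j5·0.001) = 1 + j0.005 → |·| ≈ 1, ∠ ≈ 0.29°
pole (1 + j5·0.1) = 1 + j0.5 → |·| ≈ 1.118, ∠ ≈ 26.57°
pole (1 + j5·0.0005) = 1 + j0.0025 → |·| ≈ 1, ∠ ≈ 0.14°
|L| = 25 · 1.4142 · 1 / (1.118 · 1) ≈ 31.623
Gain = 20 log₁₀(31.623) ≈ 30.00 dB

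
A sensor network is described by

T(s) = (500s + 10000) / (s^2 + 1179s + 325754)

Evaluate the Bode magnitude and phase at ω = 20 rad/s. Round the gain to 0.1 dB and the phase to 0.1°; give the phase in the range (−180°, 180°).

-27.3 dB, 40.9°

Substitute s = j20:
Numerator: 500(j20) + 10000 = 10000 + j10000
Denominator: (j20)^2 + 1179(j20) + 325754 = 325354 + j23580
|N| = √(10000² + 10000²) ≈ 14142, ∠N ≈ 45.00°
|D| = √(325354² + 23580²) ≈ 3.2621e+05, ∠D ≈ 4.15°
|T| = 14142 / 3.2621e+05 ≈ 0.043352
Gain = 20 log₁₀(0.043352) ≈ -27.26 dB
∠T = 45.00° − 4.15° = 40.85°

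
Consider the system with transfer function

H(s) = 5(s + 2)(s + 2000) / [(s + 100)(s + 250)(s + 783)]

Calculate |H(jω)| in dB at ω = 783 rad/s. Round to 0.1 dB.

At s = jω = j783:
zero (s+2): 2 + j783 → |·| = √(2²+783²) = √613093 ≈ 783, ∠ = arctan(783/2) ≈ 89.85°
zero (s+2000): 2000 + j783 → |·| = √(2000²+783²) = √4613089 ≈ 2147.8, ∠ = arctan(783/2000) ≈ 21.38°
pole (s+100): 100 + j783 → |·| = √(100²+783²) = √623089 ≈ 789.36, ∠ = arctan(783/100) ≈ 82.72°
pole (s+250): 250 + j783 → |·| = √(250²+783²) = √675589 ≈ 821.94, ∠ = arctan(783/250) ≈ 72.29°
pole (s+783): 783 + j783 → |·| = √(783²+783²) = √1226178 ≈ 1107.3, ∠ = arctan(783/783) ≈ 45.00°
|H| = 5 · 1.6817e+06 / 7.1842e+08 ≈ 0.011704
Gain = 20 log₁₀(0.011704) ≈ -38.63 dB

-38.6 dB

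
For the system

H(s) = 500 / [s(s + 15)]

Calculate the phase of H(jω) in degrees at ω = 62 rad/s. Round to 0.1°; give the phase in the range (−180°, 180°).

At s = jω = j62:
pole (s+15): 15 + j62 → |·| = √(15²+62²) = √4069 ≈ 63.789, ∠ = arctan(62/15) ≈ 76.40°
pole at origin: |s| = 62, ∠ = 90.00° (in denominator)
∠H = 0.00° − 166.40° = -166.40°

-166.4°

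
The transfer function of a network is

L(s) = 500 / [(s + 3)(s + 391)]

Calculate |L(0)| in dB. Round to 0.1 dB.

L(0) = 500 / (3·391) ≈ 0.42626
20 log₁₀(0.42626) ≈ -7.41 dB

-7.4 dB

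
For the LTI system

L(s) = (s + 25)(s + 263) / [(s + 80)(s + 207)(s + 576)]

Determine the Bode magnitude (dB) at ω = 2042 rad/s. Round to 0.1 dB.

At s = jω = j2042:
zero (s+25): 25 + j2042 → |·| = √(25²+2042²) = √4170389 ≈ 2042.2, ∠ = arctan(2042/25) ≈ 89.30°
zero (s+263): 263 + j2042 → |·| = √(263²+2042²) = √4238933 ≈ 2058.9, ∠ = arctan(2042/263) ≈ 82.66°
pole (s+80): 80 + j2042 → |·| = √(80²+2042²) = √4176164 ≈ 2043.6, ∠ = arctan(2042/80) ≈ 87.76°
pole (s+207): 207 + j2042 → |·| = √(207²+2042²) = √4212613 ≈ 2052.5, ∠ = arctan(2042/207) ≈ 84.21°
pole (s+576): 576 + j2042 → |·| = √(576²+2042²) = √4501540 ≈ 2121.7, ∠ = arctan(2042/576) ≈ 74.25°
|L| = 1 · 4.2047e+06 / 8.8994e+09 ≈ 0.00047247
Gain = 20 log₁₀(0.00047247) ≈ -66.51 dB

-66.5 dB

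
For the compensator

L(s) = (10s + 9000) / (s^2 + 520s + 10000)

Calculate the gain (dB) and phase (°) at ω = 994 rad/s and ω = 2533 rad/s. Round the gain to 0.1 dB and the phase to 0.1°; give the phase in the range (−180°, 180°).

ω = 994: -38.3 dB, -104.3°; ω = 2533: -47.7 dB, -97.9°

Substitute s = j994:
Numerator: 10(j994) + 9000 = 9000 + j9940
Denominator: (j994)^2 + 520(j994) + 10000 = -978036 + j516880
|N| = √(9000² + 9940²) ≈ 13409, ∠N ≈ 47.84°
|D| = √(978036² + 516880²) ≈ 1.1062e+06, ∠D ≈ 152.14°
|L| = 13409 / 1.1062e+06 ≈ 0.012122
Gain = 20 log₁₀(0.012122) ≈ -38.33 dB
∠L = 47.84° − 152.14° = -104.30°

Substitute s = j2533:
Numerator: 10(j2533) + 9000 = 9000 + j25330
Denominator: (j2533)^2 + 520(j2533) + 10000 = -6406089 + j1317160
|N| = √(9000² + 25330²) ≈ 26881, ∠N ≈ 70.44°
|D| = √(6406089² + 1317160²) ≈ 6.5401e+06, ∠D ≈ 168.38°
|L| = 26881 / 6.5401e+06 ≈ 0.0041102
Gain = 20 log₁₀(0.0041102) ≈ -47.72 dB
∠L = 70.44° − 168.38° = -97.94°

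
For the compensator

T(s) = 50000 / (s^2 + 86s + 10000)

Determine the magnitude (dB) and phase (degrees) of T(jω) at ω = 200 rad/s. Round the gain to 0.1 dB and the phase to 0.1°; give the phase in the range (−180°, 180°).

3.2 dB, -150.2°

At s = jω = j200:
quadratic: (j200)² + 86·j200 + 10000 = -30000 + j17200 → |·| ≈ 34581, ∠ ≈ 150.17°
|T| = 50000 / 34581 ≈ 1.4459
Gain = 20 log₁₀(1.4459) ≈ 3.20 dB
∠T = 0.00° − 150.17° = -150.17°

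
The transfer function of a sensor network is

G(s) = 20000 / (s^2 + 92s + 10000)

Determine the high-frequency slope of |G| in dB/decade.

Each pole contributes −20 dB/decade at high frequency; each zero contributes +20 dB/decade.
Net: 0 zero(s) − 2 pole(s) → -40 dB/decade.

-40 dB/decade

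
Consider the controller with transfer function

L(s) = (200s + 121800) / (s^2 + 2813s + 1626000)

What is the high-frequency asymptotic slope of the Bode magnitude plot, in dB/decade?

Each pole contributes −20 dB/decade at high frequency; each zero contributes +20 dB/decade.
Net: 1 zero(s) − 2 pole(s) → -20 dB/decade.

-20 dB/decade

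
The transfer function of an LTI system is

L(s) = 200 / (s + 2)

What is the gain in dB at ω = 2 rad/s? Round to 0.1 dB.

Substitute s = j2:
Numerator: 200 = 200 + j0
Denominator: (j2) + 2 = 2 + j2
|N| = √(200² + 0²) ≈ 200, ∠N ≈ 0.00°
|D| = √(2² + 2²) ≈ 2.8284, ∠D ≈ 45.00°
|L| = 200 / 2.8284 ≈ 70.711
Gain = 20 log₁₀(70.711) ≈ 36.99 dB

37.0 dB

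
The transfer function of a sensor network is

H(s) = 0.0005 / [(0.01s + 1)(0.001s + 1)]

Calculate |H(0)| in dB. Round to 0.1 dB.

H(0) = 0.0005 · 1 / 1 = 0.0005
20 log₁₀(0.0005) ≈ -66.02 dB

-66.0 dB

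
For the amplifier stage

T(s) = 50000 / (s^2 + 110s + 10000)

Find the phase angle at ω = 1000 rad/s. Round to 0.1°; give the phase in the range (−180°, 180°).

-173.7°

At s = jω = j1000:
quadratic: (j1000)² + 110·j1000 + 10000 = -990000 + j110000 → |·| ≈ 9.9609e+05, ∠ ≈ 173.66°
∠T = 0.00° − 173.66° = -173.66°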